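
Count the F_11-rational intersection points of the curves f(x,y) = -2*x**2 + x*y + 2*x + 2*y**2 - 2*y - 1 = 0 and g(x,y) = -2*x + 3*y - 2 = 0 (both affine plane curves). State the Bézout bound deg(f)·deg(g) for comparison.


Common zeros: {(1, 5), (6, 1)}; count = 2; Bézout bound = 2.

deg(f) = 2, deg(g) = 1, so Bézout bound = 2.
Scan x ∈ F_11. For each x, list the y ∈ F_11 with f(x, y) ≡ 0 and those with g(x, y) ≡ 0 (mod 11); the common zeros in that column are the intersection.
  x = 0: f ≡ 0 at y ∈ {3, 9}; g ≡ 0 at y ∈ {8}; common: ∅.
  x = 1: f ≡ 0 at y ∈ {1, 5}; g ≡ 0 at y ∈ {5}; common: {5}.
  x = 2: f ≡ 0 at y ∈ ∅; g ≡ 0 at y ∈ {2}; common: ∅.
  x = 3: f ≡ 0 at y ∈ ∅; g ≡ 0 at y ∈ {10}; common: ∅.
  x = 4: f ≡ 0 at y ∈ ∅; g ≡ 0 at y ∈ {7}; common: ∅.
  x = 5: f ≡ 0 at y ∈ ∅; g ≡ 0 at y ∈ {4}; common: ∅.
  x = 6: f ≡ 0 at y ∈ {1, 8}; g ≡ 0 at y ∈ {1}; common: {1}.
  x = 7: f ≡ 0 at y ∈ {4, 10}; g ≡ 0 at y ∈ {9}; common: ∅.
  x = 8: f ≡ 0 at y ∈ {3, 5}; g ≡ 0 at y ∈ {6}; common: ∅.
  x = 9: f ≡ 0 at y ∈ ∅; g ≡ 0 at y ∈ {3}; common: ∅.
  x = 10: f ≡ 0 at y ∈ {8, 10}; g ≡ 0 at y ∈ {0}; common: ∅.
Collecting: common zeros = {(1, 5), (6, 1)}, so the count is 2.
Comparison with the Bézout bound: 2 ≤ 2 = deg(f)·deg(g), as expected for curves with no common component (the bound is attained).


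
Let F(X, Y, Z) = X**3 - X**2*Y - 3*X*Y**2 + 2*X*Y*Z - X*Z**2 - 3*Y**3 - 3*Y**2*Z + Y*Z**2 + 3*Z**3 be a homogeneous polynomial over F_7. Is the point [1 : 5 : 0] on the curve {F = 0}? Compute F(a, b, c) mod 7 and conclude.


F(1,5,0) ≡ 1 (mod 7); P is NOT on the curve.

Evaluate F(1, 5, 0) term-by-term (mod 7).
  X**3 ↦ 1·1·1·1 = 1
  -X**2*Y ↦ -1·1·5·1 = -5
  -3*X*Y**2 ↦ -3·1·25·1 = -75
  2*X*Y*Z ↦ 2·1·5·0 = 0
  -X*Z**2 ↦ -1·1·1·0 = 0
  -3*Y**3 ↦ -3·1·125·1 = -375
  -3*Y**2*Z ↦ -3·1·25·0 = 0
  Y*Z**2 ↦ 1·1·5·0 = 0
  3*Z**3 ↦ 3·1·1·0 = 0
Sum: F(1, 5, 0) = (1) + (-5) + (-75) + (0) + (0) + (-375) + (0) + (0) + (0) = -454.
Reducing mod 7: -454 ≡ 1 (mod 7).
Since F(a, b, c) ≡ 1 ≠ 0 (mod 7), P does NOT lie on the curve.


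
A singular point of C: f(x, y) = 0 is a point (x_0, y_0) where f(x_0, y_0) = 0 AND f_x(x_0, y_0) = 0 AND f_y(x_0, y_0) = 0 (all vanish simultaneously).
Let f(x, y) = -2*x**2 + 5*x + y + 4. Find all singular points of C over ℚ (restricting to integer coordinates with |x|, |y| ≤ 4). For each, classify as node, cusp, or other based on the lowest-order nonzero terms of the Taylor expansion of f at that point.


No singular points in the scanned grid; C is smooth there.

Compute partial derivatives:
  f_x = 5 - 4*x.
  f_y = 1.
f_y = 1 is a nonzero constant, so f_y never vanishes: no point (x, y) can satisfy f = f_x = f_y = 0. In particular no (x, y) ∈ {−4, ..., 4}² is singular; the curve is smooth.


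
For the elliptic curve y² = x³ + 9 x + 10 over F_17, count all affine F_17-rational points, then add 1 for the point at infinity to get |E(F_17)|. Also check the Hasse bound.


Affine points = {(2, 6), (2, 11), (3, 8), (3, 9), (4, 5), (4, 12), (6, 5), (6, 12), (7, 5), (7, 12), (8, 4), (8, 13), (9, 2), (9, 15), (15, 1), (15, 16), (16, 0)}; affine count = 17; |E(F_17)| = 18.

Discriminant check: Δ ∝ 4a³ + 27b² = 4·9³ + 27·10² = 4·729 + 27·100 ≡ 6 (mod 17). Nonzero ⇒ E is nonsingular.
For each x ∈ F_17, compute rhs = x³ + 9·x + 10 mod 17, then count y ∈ F_17 with y² ≡ rhs.
  x = 0: rhs = 10, matching y values: none (0 points).
  x = 1: rhs = 3, matching y values: none (0 points).
  x = 2: rhs = 2, matching y values: 6, 11 (2 points).
  x = 3: rhs = 13, matching y values: 8, 9 (2 points).
  x = 4: rhs = 8, matching y values: 5, 12 (2 points).
  x = 5: rhs = 10, matching y values: none (0 points).
  x = 6: rhs = 8, matching y values: 5, 12 (2 points).
  x = 7: rhs = 8, matching y values: 5, 12 (2 points).
  x = 8: rhs = 16, matching y values: 4, 13 (2 points).
  x = 9: rhs = 4, matching y values: 2, 15 (2 points).
  x = 10: rhs = 12, matching y values: none (0 points).
  x = 11: rhs = 12, matching y values: none (0 points).
  x = 12: rhs = 10, matching y values: none (0 points).
  x = 13: rhs = 12, matching y values: none (0 points).
  x = 14: rhs = 7, matching y values: none (0 points).
  x = 15: rhs = 1, matching y values: 1, 16 (2 points).
  x = 16: rhs = 0, matching y values: 0 (1 points).
Total affine count: 17.
Full point count |E(F_17)| = 17 + 1 = 18.
Hasse bound: |18 − (17+1)| = |0| = 0 ≤ 2√17 ≈ 8.2462 ✓.


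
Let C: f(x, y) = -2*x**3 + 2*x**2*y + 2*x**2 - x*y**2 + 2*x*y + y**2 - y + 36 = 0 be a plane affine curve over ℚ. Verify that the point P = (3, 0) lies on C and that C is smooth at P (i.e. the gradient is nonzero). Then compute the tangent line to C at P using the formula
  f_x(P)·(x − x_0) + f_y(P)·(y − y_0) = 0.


Tangent line at P: -42*x + 23*y + 126 = 0.

Step 1: f(3, 0) = 0, so P lies on C.
Step 2: partial derivatives
  f_x(x, y) = -6*x**2 + 4*x*y + 4*x - y**2 + 2*y, f_y(x, y) = 2*x**2 - 2*x*y + 2*x + 2*y - 1.
  f_x(P) = -42, f_y(P) = 23 (gradient nonzero, so P is smooth).
Step 3: tangent line at P: -42·(x − 3) + 23·(y − 0) = 0.
Expanding: -42*x + 23*y + 126 = 0.


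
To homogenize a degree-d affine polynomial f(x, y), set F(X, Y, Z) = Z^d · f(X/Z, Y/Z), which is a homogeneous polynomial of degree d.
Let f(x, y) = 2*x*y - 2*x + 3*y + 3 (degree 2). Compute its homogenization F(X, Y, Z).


F(X, Y, Z) = 2*X*Y - 2*X*Z + 3*Y*Z + 3*Z**2

deg(f) = 2.
Substitute x = X/Z, y = Y/Z into f, then multiply by Z^2.
  monomial 2·x^1·y^1 ↦ 2·X^1·Y^1·Z^0.
  monomial -2·x^1·y^0 ↦ -2·X^1·Y^0·Z^1.
  monomial 3·x^0·y^1 ↦ 3·X^0·Y^1·Z^1.
  monomial 3·x^0·y^0 ↦ 3·X^0·Y^0·Z^2.
Collecting: F(X, Y, Z) = 2*X*Y - 2*X*Z + 3*Y*Z + 3*Z**2.


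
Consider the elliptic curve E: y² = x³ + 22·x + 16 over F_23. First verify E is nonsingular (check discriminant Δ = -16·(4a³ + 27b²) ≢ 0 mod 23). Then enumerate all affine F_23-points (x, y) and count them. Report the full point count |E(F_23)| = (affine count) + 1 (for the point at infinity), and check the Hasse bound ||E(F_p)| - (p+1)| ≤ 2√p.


Affine points = {(0, 4), (0, 19), (1, 4), (1, 19), (9, 0), (11, 5), (11, 18), (14, 3), (14, 20), (15, 8), (15, 15), (16, 5), (16, 18), (17, 6), (17, 17), (19, 5), (19, 18), (22, 4), (22, 19)}; affine count = 19; |E(F_23)| = 20.

Discriminant check: Δ ∝ 4a³ + 27b² = 4·22³ + 27·16² = 4·10648 + 27·256 ≡ 8 (mod 23). Nonzero ⇒ E is nonsingular.
For each x ∈ F_23, compute rhs = x³ + 22·x + 16 mod 23, then count y ∈ F_23 with y² ≡ rhs.
  x = 0: rhs = 16, matching y values: 4, 19 (2 points).
  x = 1: rhs = 16, matching y values: 4, 19 (2 points).
  x = 2: rhs = 22, matching y values: none (0 points).
  x = 3: rhs = 17, matching y values: none (0 points).
  x = 4: rhs = 7, matching y values: none (0 points).
  x = 5: rhs = 21, matching y values: none (0 points).
  x = 6: rhs = 19, matching y values: none (0 points).
  x = 7: rhs = 7, matching y values: none (0 points).
  x = 8: rhs = 14, matching y values: none (0 points).
  x = 9: rhs = 0, matching y values: 0 (1 points).
  x = 10: rhs = 17, matching y values: none (0 points).
  x = 11: rhs = 2, matching y values: 5, 18 (2 points).
  x = 12: rhs = 7, matching y values: none (0 points).
  x = 13: rhs = 15, matching y values: none (0 points).
  x = 14: rhs = 9, matching y values: 3, 20 (2 points).
  x = 15: rhs = 18, matching y values: 8, 15 (2 points).
  x = 16: rhs = 2, matching y values: 5, 18 (2 points).
  x = 17: rhs = 13, matching y values: 6, 17 (2 points).
  x = 18: rhs = 11, matching y values: none (0 points).
  x = 19: rhs = 2, matching y values: 5, 18 (2 points).
  x = 20: rhs = 15, matching y values: none (0 points).
  x = 21: rhs = 10, matching y values: none (0 points).
  x = 22: rhs = 16, matching y values: 4, 19 (2 points).
Total affine count: 19.
Full point count |E(F_23)| = 19 + 1 = 20.
Hasse bound: |20 − (23+1)| = |-4| = 4 ≤ 2√23 ≈ 9.5917 ✓.


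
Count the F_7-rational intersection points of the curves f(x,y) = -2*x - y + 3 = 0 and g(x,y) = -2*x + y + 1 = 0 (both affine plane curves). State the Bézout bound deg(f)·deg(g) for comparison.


Common zeros: {(1, 1)}; count = 1; Bézout bound = 1.

deg(f) = 1, deg(g) = 1, so Bézout bound = 1.
Scan x ∈ F_7. For each x, list the y ∈ F_7 with f(x, y) ≡ 0 and those with g(x, y) ≡ 0 (mod 7); the common zeros in that column are the intersection.
  x = 0: f ≡ 0 at y ∈ {3}; g ≡ 0 at y ∈ {6}; common: ∅.
  x = 1: f ≡ 0 at y ∈ {1}; g ≡ 0 at y ∈ {1}; common: {1}.
  x = 2: f ≡ 0 at y ∈ {6}; g ≡ 0 at y ∈ {3}; common: ∅.
  x = 3: f ≡ 0 at y ∈ {4}; g ≡ 0 at y ∈ {5}; common: ∅.
  x = 4: f ≡ 0 at y ∈ {2}; g ≡ 0 at y ∈ {0}; common: ∅.
  x = 5: f ≡ 0 at y ∈ {0}; g ≡ 0 at y ∈ {2}; common: ∅.
  x = 6: f ≡ 0 at y ∈ {5}; g ≡ 0 at y ∈ {4}; common: ∅.
Collecting: common zeros = {(1, 1)}, so the count is 1.
Comparison with the Bézout bound: 1 ≤ 1 = deg(f)·deg(g), as expected for curves with no common component (the bound is attained).


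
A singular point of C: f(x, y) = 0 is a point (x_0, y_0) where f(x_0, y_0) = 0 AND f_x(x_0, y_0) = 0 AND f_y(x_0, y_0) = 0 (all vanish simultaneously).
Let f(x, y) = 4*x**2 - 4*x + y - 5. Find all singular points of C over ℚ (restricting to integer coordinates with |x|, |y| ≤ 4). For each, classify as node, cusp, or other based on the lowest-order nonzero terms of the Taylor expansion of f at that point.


No singular points in the scanned grid; C is smooth there.

Compute partial derivatives:
  f_x = 8*x - 4.
  f_y = 1.
f_y = 1 is a nonzero constant, so f_y never vanishes: no point (x, y) can satisfy f = f_x = f_y = 0. In particular no (x, y) ∈ {−4, ..., 4}² is singular; the curve is smooth.


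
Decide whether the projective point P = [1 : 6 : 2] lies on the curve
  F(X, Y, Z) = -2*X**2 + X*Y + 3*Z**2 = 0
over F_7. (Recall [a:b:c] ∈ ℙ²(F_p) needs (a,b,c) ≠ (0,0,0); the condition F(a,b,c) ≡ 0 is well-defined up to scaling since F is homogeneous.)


F(1,6,2) ≡ 2 (mod 7); P is NOT on the curve.

Evaluate F(1, 6, 2) term-by-term (mod 7).
  -2*X**2 ↦ -2·1·1·1 = -2
  X*Y ↦ 1·1·6·1 = 6
  3*Z**2 ↦ 3·1·1·4 = 12
Sum: F(1, 6, 2) = (-2) + (6) + (12) = 16.
Reducing mod 7: 16 ≡ 2 (mod 7).
Since F(a, b, c) ≡ 2 ≠ 0 (mod 7), P does NOT lie on the curve.


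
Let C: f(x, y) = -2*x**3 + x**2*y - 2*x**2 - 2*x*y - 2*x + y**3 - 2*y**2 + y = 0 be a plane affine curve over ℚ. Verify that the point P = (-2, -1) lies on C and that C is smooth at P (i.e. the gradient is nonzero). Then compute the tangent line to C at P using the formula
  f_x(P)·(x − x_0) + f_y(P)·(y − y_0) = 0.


Tangent line at P: -12*x + 16*y - 8 = 0.

Step 1: f(-2, -1) = 0, so P lies on C.
Step 2: partial derivatives
  f_x(x, y) = -6*x**2 + 2*x*y - 4*x - 2*y - 2, f_y(x, y) = x**2 - 2*x + 3*y**2 - 4*y + 1.
  f_x(P) = -12, f_y(P) = 16 (gradient nonzero, so P is smooth).
Step 3: tangent line at P: -12·(x − -2) + 16·(y − -1) = 0.
Expanding: -12*x + 16*y - 8 = 0.


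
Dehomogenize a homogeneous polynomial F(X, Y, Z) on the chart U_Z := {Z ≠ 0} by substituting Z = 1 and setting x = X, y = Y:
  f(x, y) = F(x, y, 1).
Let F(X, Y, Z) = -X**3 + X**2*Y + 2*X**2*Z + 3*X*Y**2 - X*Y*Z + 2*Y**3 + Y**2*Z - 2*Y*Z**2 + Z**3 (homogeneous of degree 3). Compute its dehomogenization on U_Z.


f(x, y) = -x**3 + x**2*y + 2*x**2 + 3*x*y**2 - x*y + 2*y**3 + y**2 - 2*y + 1

On U_Z we set Z = 1. Each monomial c·X^i·Y^j·Z^k in F becomes c·x^i·y^j·1^k = c·x^i·y^j.
Substituting Z = 1: F(X, Y, 1) = -x**3 + x**2*y + 2*x**2 + 3*x*y**2 - x*y + 2*y**3 + y**2 - 2*y + 1.
Note: deg(f) ≤ deg(F) = 3; strict inequality happens when F is divisible by Z (lost terms).


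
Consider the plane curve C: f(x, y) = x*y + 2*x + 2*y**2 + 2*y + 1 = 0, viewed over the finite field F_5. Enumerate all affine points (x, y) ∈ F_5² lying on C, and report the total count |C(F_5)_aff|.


Affine F_5-points: {(0, 1), (0, 3), (1, 3), (2, 0), (2, 3), (3, 2), (3, 3), (4, 3), (4, 4)}; count = 9.

For each of the 25 pairs (x, y) ∈ F_5², evaluate f(x, y) mod 5. Record the zeros.
  x = 0: [0↦1, 1↦0, 2↦3, 3↦0, 4↦1]  zeros at y ∈ {1, 3}
  x = 1: [0↦3, 1↦3, 2↦2, 3↦0, 4↦2]  zeros at y ∈ {3}
  x = 2: [0↦0, 1↦1, 2↦1, 3↦0, 4↦3]  zeros at y ∈ {0, 3}
  x = 3: [0↦2, 1↦4, 2↦0, 3↦0, 4↦4]  zeros at y ∈ {2, 3}
  x = 4: [0↦4, 1↦2, 2↦4, 3↦0, 4↦0]  zeros at y ∈ {3, 4}
Collecting zeros: affine points = {(0, 1), (0, 3), (1, 3), (2, 0), (2, 3), (3, 2), (3, 3), (4, 3), (4, 4)}.
Total count |C(F_5)_aff| = 9.


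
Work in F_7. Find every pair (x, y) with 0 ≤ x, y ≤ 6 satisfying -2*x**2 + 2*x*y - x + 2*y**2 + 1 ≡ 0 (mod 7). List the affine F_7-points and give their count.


Affine F_7-points: {(2, 2), (2, 3), (3, 2), (4, 0), (4, 3), (5, 1), (6, 0), (6, 1)}; count = 8.

For each of the 49 pairs (x, y) ∈ F_7², evaluate f(x, y) mod 7. Record the zeros.
  x = 0: [0↦1, 1↦3, 2↦2, 3↦5, 4↦5, 5↦2, 6↦3]  zeros at y ∈ ∅
  x = 1: [0↦5, 1↦2, 2↦3, 3↦1, 4↦3, 5↦2, 6↦5]  zeros at y ∈ ∅
  x = 2: [0↦5, 1↦4, 2↦0, 3↦0, 4↦4, 5↦5, 6↦3]  zeros at y ∈ {2, 3}
  x = 3: [0↦1, 1↦2, 2↦0, 3↦2, 4↦1, 5↦4, 6↦4]  zeros at y ∈ {2}
  x = 4: [0↦0, 1↦3, 2↦3, 3↦0, 4↦1, 5↦6, 6↦1]  zeros at y ∈ {0, 3}
  x = 5: [0↦2, 1↦0, 2↦2, 3↦1, 4↦4, 5↦4, 6↦1]  zeros at y ∈ {1}
  x = 6: [0↦0, 1↦0, 2↦4, 3↦5, 4↦3, 5↦5, 6↦4]  zeros at y ∈ {0, 1}
Collecting zeros: affine points = {(2, 2), (2, 3), (3, 2), (4, 0), (4, 3), (5, 1), (6, 0), (6, 1)}.
Total count |C(F_7)_aff| = 8.


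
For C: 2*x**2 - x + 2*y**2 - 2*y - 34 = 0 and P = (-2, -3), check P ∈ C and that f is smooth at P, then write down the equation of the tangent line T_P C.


Tangent line at P: -9*x - 14*y - 60 = 0.

Step 1: f(-2, -3) = 0, so P lies on C.
Step 2: partial derivatives
  f_x(x, y) = 4*x - 1, f_y(x, y) = 4*y - 2.
  f_x(P) = -9, f_y(P) = -14 (gradient nonzero, so P is smooth).
Step 3: tangent line at P: -9·(x − -2) + -14·(y − -3) = 0.
Expanding: -9*x - 14*y - 60 = 0.


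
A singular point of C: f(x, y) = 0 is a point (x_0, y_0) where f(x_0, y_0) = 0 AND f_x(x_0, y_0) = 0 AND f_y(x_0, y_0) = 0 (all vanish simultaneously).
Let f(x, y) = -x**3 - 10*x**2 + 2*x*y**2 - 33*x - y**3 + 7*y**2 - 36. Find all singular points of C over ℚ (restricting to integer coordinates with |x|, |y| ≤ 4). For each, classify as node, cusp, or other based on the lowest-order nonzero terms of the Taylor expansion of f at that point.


Singular points: {(-3, 0)}; classification: node.

Compute partial derivatives:
  f_x = -3*x**2 - 20*x + 2*y**2 - 33.
  f_y = 4*x*y - 3*y**2 + 14*y.
Scan x_0 ∈ {−4, ..., 4}. For each x_0, f_y(x_0, y) is a polynomial in y; find its integer roots y ∈ {−4, ..., 4}, then test f_x and f at those candidates.
  x = -4: f_y(-4, y) = -3*y**2 - 2*y; vanishes at y ∈ {0}. (-4, 0): f_x = -1 ≠ 0.
  x = -3: f_y(-3, y) = -3*y**2 + 2*y; vanishes at y ∈ {0}. (-3, 0): f_x = 0, f = 0 — SINGULAR.
  x = -2: f_y(-2, y) = -3*y**2 + 6*y; vanishes at y ∈ {0, 2}. (-2, 0): f_x = -5 ≠ 0; (-2, 2): f_x = 3 ≠ 0.
  x = -1: f_y(-1, y) = -3*y**2 + 10*y; vanishes at y ∈ {0}. (-1, 0): f_x = -16 ≠ 0.
  x = 0: f_y(0, y) = -3*y**2 + 14*y; vanishes at y ∈ {0}. (0, 0): f_x = -33 ≠ 0.
  x = 1: f_y(1, y) = -3*y**2 + 18*y; vanishes at y ∈ {0}. (1, 0): f_x = -56 ≠ 0.
  x = 2: f_y(2, y) = -3*y**2 + 22*y; vanishes at y ∈ {0}. (2, 0): f_x = -85 ≠ 0.
  x = 3: f_y(3, y) = -3*y**2 + 26*y; vanishes at y ∈ {0}. (3, 0): f_x = -120 ≠ 0.
  x = 4: f_y(4, y) = -3*y**2 + 30*y; vanishes at y ∈ {0}. (4, 0): f_x = -161 ≠ 0.
Only singular point on the grid: (-3, 0).
Classify: substitute x = -3 + u, y = 0 + v and expand: f = -u**3 - u**2 + 2*u*v**2 - v**3 + v**2.
No constant or linear terms (consistent with a singular point). Quadratic part: -u**2 + v**2. Cubic part: -u**3 + 2*u*v**2 - v**3.
The quadratic part v**2 - u**2 = (v − u)(v + u) splits into two distinct linear factors, so there are two distinct tangent lines y − 0 = ±(x − -3) — this is a node (ordinary double point).
Classification: node.


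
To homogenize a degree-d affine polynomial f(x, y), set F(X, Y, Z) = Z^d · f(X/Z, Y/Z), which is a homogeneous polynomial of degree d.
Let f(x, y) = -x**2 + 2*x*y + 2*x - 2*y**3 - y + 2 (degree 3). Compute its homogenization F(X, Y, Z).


F(X, Y, Z) = -X**2*Z + 2*X*Y*Z + 2*X*Z**2 - 2*Y**3 - Y*Z**2 + 2*Z**3

deg(f) = 3.
Substitute x = X/Z, y = Y/Z into f, then multiply by Z^3.
  monomial -1·x^2·y^0 ↦ -1·X^2·Y^0·Z^1.
  monomial 2·x^1·y^1 ↦ 2·X^1·Y^1·Z^1.
  monomial 2·x^1·y^0 ↦ 2·X^1·Y^0·Z^2.
  monomial -2·x^0·y^3 ↦ -2·X^0·Y^3·Z^0.
  monomial -1·x^0·y^1 ↦ -1·X^0·Y^1·Z^2.
  monomial 2·x^0·y^0 ↦ 2·X^0·Y^0·Z^3.
Collecting: F(X, Y, Z) = -X**2*Z + 2*X*Y*Z + 2*X*Z**2 - 2*Y**3 - Y*Z**2 + 2*Z**3.


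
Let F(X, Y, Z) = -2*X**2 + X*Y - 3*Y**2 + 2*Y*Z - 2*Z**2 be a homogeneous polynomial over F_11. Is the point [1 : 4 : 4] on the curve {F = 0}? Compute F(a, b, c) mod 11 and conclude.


F(1,4,4) ≡ 9 (mod 11); P is NOT on the curve.

Evaluate F(1, 4, 4) term-by-term (mod 11).
  -2*X**2 ↦ -2·1·1·1 = -2
  X*Y ↦ 1·1·4·1 = 4
  -3*Y**2 ↦ -3·1·16·1 = -48
  2*Y*Z ↦ 2·1·4·4 = 32
  -2*Z**2 ↦ -2·1·1·16 = -32
Sum: F(1, 4, 4) = (-2) + (4) + (-48) + (32) + (-32) = -46.
Reducing mod 11: -46 ≡ 9 (mod 11).
Since F(a, b, c) ≡ 9 ≠ 0 (mod 11), P does NOT lie on the curve.


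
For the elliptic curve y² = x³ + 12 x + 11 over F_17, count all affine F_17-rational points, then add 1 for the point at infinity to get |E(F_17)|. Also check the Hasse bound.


Affine points = {(2, 3), (2, 14), (4, 2), (4, 15), (5, 3), (5, 14), (7, 8), (7, 9), (9, 7), (9, 10), (10, 3), (10, 14), (12, 8), (12, 9), (13, 1), (13, 16), (14, 4), (14, 13), (15, 8), (15, 9), (16, 7), (16, 10)}; affine count = 22; |E(F_17)| = 23.

Discriminant check: Δ ∝ 4a³ + 27b² = 4·12³ + 27·11² = 4·1728 + 27·121 ≡ 13 (mod 17). Nonzero ⇒ E is nonsingular.
For each x ∈ F_17, compute rhs = x³ + 12·x + 11 mod 17, then count y ∈ F_17 with y² ≡ rhs.
  x = 0: rhs = 11, matching y values: none (0 points).
  x = 1: rhs = 7, matching y values: none (0 points).
  x = 2: rhs = 9, matching y values: 3, 14 (2 points).
  x = 3: rhs = 6, matching y values: none (0 points).
  x = 4: rhs = 4, matching y values: 2, 15 (2 points).
  x = 5: rhs = 9, matching y values: 3, 14 (2 points).
  x = 6: rhs = 10, matching y values: none (0 points).
  x = 7: rhs = 13, matching y values: 8, 9 (2 points).
  x = 8: rhs = 7, matching y values: none (0 points).
  x = 9: rhs = 15, matching y values: 7, 10 (2 points).
  x = 10: rhs = 9, matching y values: 3, 14 (2 points).
  x = 11: rhs = 12, matching y values: none (0 points).
  x = 12: rhs = 13, matching y values: 8, 9 (2 points).
  x = 13: rhs = 1, matching y values: 1, 16 (2 points).
  x = 14: rhs = 16, matching y values: 4, 13 (2 points).
  x = 15: rhs = 13, matching y values: 8, 9 (2 points).
  x = 16: rhs = 15, matching y values: 7, 10 (2 points).
Total affine count: 22.
Full point count |E(F_17)| = 22 + 1 = 23.
Hasse bound: |23 − (17+1)| = |5| = 5 ≤ 2√17 ≈ 8.2462 ✓.


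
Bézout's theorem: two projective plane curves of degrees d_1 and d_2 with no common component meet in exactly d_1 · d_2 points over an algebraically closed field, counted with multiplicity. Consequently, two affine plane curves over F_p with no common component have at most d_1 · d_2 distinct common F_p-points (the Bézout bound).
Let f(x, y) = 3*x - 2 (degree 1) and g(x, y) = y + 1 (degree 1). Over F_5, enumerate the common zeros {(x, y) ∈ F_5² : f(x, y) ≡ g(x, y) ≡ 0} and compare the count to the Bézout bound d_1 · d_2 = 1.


Common zeros: {(4, 4)}; count = 1; Bézout bound = 1.

deg(f) = 1, deg(g) = 1, so Bézout bound = 1.
Scan x ∈ F_5. For each x, list the y ∈ F_5 with f(x, y) ≡ 0 and those with g(x, y) ≡ 0 (mod 5); the common zeros in that column are the intersection.
  x = 0: f ≡ 0 at y ∈ ∅; g ≡ 0 at y ∈ {4}; common: ∅.
  x = 1: f ≡ 0 at y ∈ ∅; g ≡ 0 at y ∈ {4}; common: ∅.
  x = 2: f ≡ 0 at y ∈ ∅; g ≡ 0 at y ∈ {4}; common: ∅.
  x = 3: f ≡ 0 at y ∈ ∅; g ≡ 0 at y ∈ {4}; common: ∅.
  x = 4: f ≡ 0 at y ∈ {0, 1, 2, 3, 4}; g ≡ 0 at y ∈ {4}; common: {4}.
Collecting: common zeros = {(4, 4)}, so the count is 1.
Comparison with the Bézout bound: 1 ≤ 1 = deg(f)·deg(g), as expected for curves with no common component (the bound is attained).


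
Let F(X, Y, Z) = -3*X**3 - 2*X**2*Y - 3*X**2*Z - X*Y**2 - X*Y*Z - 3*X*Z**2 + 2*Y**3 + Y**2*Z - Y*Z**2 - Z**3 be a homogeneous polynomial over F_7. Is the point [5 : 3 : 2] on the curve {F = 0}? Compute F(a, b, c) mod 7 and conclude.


F(5,3,2) ≡ 5 (mod 7); P is NOT on the curve.

Evaluate F(5, 3, 2) term-by-term (mod 7).
  -3*X**3 ↦ -3·125·1·1 = -375
  -2*X**2*Y ↦ -2·25·3·1 = -150
  -3*X**2*Z ↦ -3·25·1·2 = -150
  -X*Y**2 ↦ -1·5·9·1 = -45
  -X*Y*Z ↦ -1·5·3·2 = -30
  -3*X*Z**2 ↦ -3·5·1·4 = -60
  2*Y**3 ↦ 2·1·27·1 = 54
  Y**2*Z ↦ 1·1·9·2 = 18
  -Y*Z**2 ↦ -1·1·3·4 = -12
  -Z**3 ↦ -1·1·1·8 = -8
Sum: F(5, 3, 2) = (-375) + (-150) + (-150) + (-45) + (-30) + (-60) + (54) + (18) + (-12) + (-8) = -758.
Reducing mod 7: -758 ≡ 5 (mod 7).
Since F(a, b, c) ≡ 5 ≠ 0 (mod 7), P does NOT lie on the curve.


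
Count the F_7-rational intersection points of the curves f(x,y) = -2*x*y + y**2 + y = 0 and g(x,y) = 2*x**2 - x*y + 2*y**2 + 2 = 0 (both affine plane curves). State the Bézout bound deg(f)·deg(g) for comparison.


Common zeros: ∅; count = 0; Bézout bound = 4.

deg(f) = 2, deg(g) = 2, so Bézout bound = 4.
Scan x ∈ F_7. For each x, list the y ∈ F_7 with f(x, y) ≡ 0 and those with g(x, y) ≡ 0 (mod 7); the common zeros in that column are the intersection.
  x = 0: f ≡ 0 at y ∈ {0, 6}; g ≡ 0 at y ∈ ∅; common: ∅.
  x = 1: f ≡ 0 at y ∈ {0, 1}; g ≡ 0 at y ∈ {5, 6}; common: ∅.
  x = 2: f ≡ 0 at y ∈ {0, 3}; g ≡ 0 at y ∈ {2, 6}; common: ∅.
  x = 3: f ≡ 0 at y ∈ {0, 5}; g ≡ 0 at y ∈ ∅; common: ∅.
  x = 4: f ≡ 0 at y ∈ {0}; g ≡ 0 at y ∈ ∅; common: ∅.
  x = 5: f ≡ 0 at y ∈ {0, 2}; g ≡ 0 at y ∈ {1, 5}; common: ∅.
  x = 6: f ≡ 0 at y ∈ {0, 4}; g ≡ 0 at y ∈ {1, 2}; common: ∅.
Collecting: common zeros = ∅, so the count is 0.
Comparison with the Bézout bound: 0 ≤ 4 = deg(f)·deg(g), as expected for curves with no common component (the affine F_7-count falls short of the bound because intersections may lie at infinity, over extension fields, or carry multiplicity).


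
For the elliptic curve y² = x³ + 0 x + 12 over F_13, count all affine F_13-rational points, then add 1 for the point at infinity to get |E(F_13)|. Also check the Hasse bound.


Affine points = {(0, 5), (0, 8), (1, 0), (3, 0), (7, 2), (7, 11), (8, 2), (8, 11), (9, 0), (11, 2), (11, 11)}; affine count = 11; |E(F_13)| = 12.

Discriminant check: Δ ∝ 4a³ + 27b² = 4·0³ + 27·12² = 4·0 + 27·144 ≡ 1 (mod 13). Nonzero ⇒ E is nonsingular.
For each x ∈ F_13, compute rhs = x³ + 0·x + 12 mod 13, then count y ∈ F_13 with y² ≡ rhs.
  x = 0: rhs = 12, matching y values: 5, 8 (2 points).
  x = 1: rhs = 0, matching y values: 0 (1 points).
  x = 2: rhs = 7, matching y values: none (0 points).
  x = 3: rhs = 0, matching y values: 0 (1 points).
  x = 4: rhs = 11, matching y values: none (0 points).
  x = 5: rhs = 7, matching y values: none (0 points).
  x = 6: rhs = 7, matching y values: none (0 points).
  x = 7: rhs = 4, matching y values: 2, 11 (2 points).
  x = 8: rhs = 4, matching y values: 2, 11 (2 points).
  x = 9: rhs = 0, matching y values: 0 (1 points).
  x = 10: rhs = 11, matching y values: none (0 points).
  x = 11: rhs = 4, matching y values: 2, 11 (2 points).
  x = 12: rhs = 11, matching y values: none (0 points).
Total affine count: 11.
Full point count |E(F_13)| = 11 + 1 = 12.
Hasse bound: |12 − (13+1)| = |-2| = 2 ≤ 2√13 ≈ 7.2111 ✓.


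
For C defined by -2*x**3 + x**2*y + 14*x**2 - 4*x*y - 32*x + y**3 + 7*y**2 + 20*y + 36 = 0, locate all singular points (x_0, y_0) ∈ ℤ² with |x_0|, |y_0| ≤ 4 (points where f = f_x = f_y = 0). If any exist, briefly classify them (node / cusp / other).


Singular points: {(2, -2)}; classification: cusp.

Compute partial derivatives:
  f_x = -6*x**2 + 2*x*y + 28*x - 4*y - 32.
  f_y = x**2 - 4*x + 3*y**2 + 14*y + 20.
Scan x_0 ∈ {−4, ..., 4}. For each x_0, f_y(x_0, y) is a polynomial in y; find its integer roots y ∈ {−4, ..., 4}, then test f_x and f at those candidates.
  x = -4: f_y(-4, y) = 3*y**2 + 14*y + 52; no integer root y with |y| ≤ 4.
  x = -3: f_y(-3, y) = 3*y**2 + 14*y + 41; no integer root y with |y| ≤ 4.
  x = -2: f_y(-2, y) = 3*y**2 + 14*y + 32; no integer root y with |y| ≤ 4.
  x = -1: f_y(-1, y) = 3*y**2 + 14*y + 25; no integer root y with |y| ≤ 4.
  x = 0: f_y(0, y) = 3*y**2 + 14*y + 20; no integer root y with |y| ≤ 4.
  x = 1: f_y(1, y) = 3*y**2 + 14*y + 17; no integer root y with |y| ≤ 4.
  x = 2: f_y(2, y) = 3*y**2 + 14*y + 16; vanishes at y ∈ {-2}. (2, -2): f_x = 0, f = 0 — SINGULAR.
  x = 3: f_y(3, y) = 3*y**2 + 14*y + 17; no integer root y with |y| ≤ 4.
  x = 4: f_y(4, y) = 3*y**2 + 14*y + 20; no integer root y with |y| ≤ 4.
Only singular point on the grid: (2, -2).
Classify: substitute x = 2 + u, y = -2 + v and expand: f = -2*u**3 + u**2*v + v**3 + v**2.
No constant or linear terms (consistent with a singular point). Quadratic part: v**2. Cubic part: -2*u**3 + u**2*v + v**3.
The quadratic part v**2 is a perfect square, so there is a single (double) tangent line v = 0, i.e. y = -2. Restricting the cubic part to that line (v = 0) leaves -2*u**3 ≠ 0, so f is not divisible by v and the branch is v² ≈ 2*u**3 to lowest order — this is a cusp.
Classification: cusp.


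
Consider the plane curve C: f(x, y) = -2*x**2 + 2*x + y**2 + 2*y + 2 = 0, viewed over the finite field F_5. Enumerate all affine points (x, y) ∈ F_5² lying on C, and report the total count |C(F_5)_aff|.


Affine F_5-points: {(0, 1), (0, 2), (1, 1), (1, 2), (3, 0), (3, 3)}; count = 6.

For each of the 25 pairs (x, y) ∈ F_5², evaluate f(x, y) mod 5. Record the zeros.
  x = 0: [0↦2, 1↦0, 2↦0, 3↦2, 4↦1]  zeros at y ∈ {1, 2}
  x = 1: [0↦2, 1↦0, 2↦0, 3↦2, 4↦1]  zeros at y ∈ {1, 2}
  x = 2: [0↦3, 1↦1, 2↦1, 3↦3, 4↦2]  zeros at y ∈ ∅
  x = 3: [0↦0, 1↦3, 2↦3, 3↦0, 4↦4]  zeros at y ∈ {0, 3}
  x = 4: [0↦3, 1↦1, 2↦1, 3↦3, 4↦2]  zeros at y ∈ ∅
Collecting zeros: affine points = {(0, 1), (0, 2), (1, 1), (1, 2), (3, 0), (3, 3)}.
Total count |C(F_5)_aff| = 6.


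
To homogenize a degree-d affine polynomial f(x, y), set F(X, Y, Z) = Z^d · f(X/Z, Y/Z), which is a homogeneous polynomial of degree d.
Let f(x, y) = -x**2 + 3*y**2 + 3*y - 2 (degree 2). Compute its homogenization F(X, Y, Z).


F(X, Y, Z) = -X**2 + 3*Y**2 + 3*Y*Z - 2*Z**2

deg(f) = 2.
Substitute x = X/Z, y = Y/Z into f, then multiply by Z^2.
  monomial -1·x^2·y^0 ↦ -1·X^2·Y^0·Z^0.
  monomial 3·x^0·y^2 ↦ 3·X^0·Y^2·Z^0.
  monomial 3·x^0·y^1 ↦ 3·X^0·Y^1·Z^1.
  monomial -2·x^0·y^0 ↦ -2·X^0·Y^0·Z^2.
Collecting: F(X, Y, Z) = -X**2 + 3*Y**2 + 3*Y*Z - 2*Z**2.


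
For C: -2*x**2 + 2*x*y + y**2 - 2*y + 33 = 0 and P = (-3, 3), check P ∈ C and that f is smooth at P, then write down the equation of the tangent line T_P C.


Tangent line at P: 18*x - 2*y + 60 = 0.

Step 1: f(-3, 3) = 0, so P lies on C.
Step 2: partial derivatives
  f_x(x, y) = -4*x + 2*y, f_y(x, y) = 2*x + 2*y - 2.
  f_x(P) = 18, f_y(P) = -2 (gradient nonzero, so P is smooth).
Step 3: tangent line at P: 18·(x − -3) + -2·(y − 3) = 0.
Expanding: 18*x - 2*y + 60 = 0.


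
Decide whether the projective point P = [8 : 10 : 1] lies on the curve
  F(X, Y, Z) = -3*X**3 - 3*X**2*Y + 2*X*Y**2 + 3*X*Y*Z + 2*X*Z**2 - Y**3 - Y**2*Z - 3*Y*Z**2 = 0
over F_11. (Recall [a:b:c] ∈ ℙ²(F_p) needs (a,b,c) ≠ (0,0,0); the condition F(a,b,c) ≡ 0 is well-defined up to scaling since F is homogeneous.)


F(8,10,1) ≡ 9 (mod 11); P is NOT on the curve.

Evaluate F(8, 10, 1) term-by-term (mod 11).
  -3*X**3 ↦ -3·512·1·1 = -1536
  -3*X**2*Y ↦ -3·64·10·1 = -1920
  2*X*Y**2 ↦ 2·8·100·1 = 1600
  3*X*Y*Z ↦ 3·8·10·1 = 240
  2*X*Z**2 ↦ 2·8·1·1 = 16
  -Y**3 ↦ -1·1·1000·1 = -1000
  -Y**2*Z ↦ -1·1·100·1 = -100
  -3*Y*Z**2 ↦ -3·1·10·1 = -30
Sum: F(8, 10, 1) = (-1536) + (-1920) + (1600) + (240) + (16) + (-1000) + (-100) + (-30) = -2730.
Reducing mod 11: -2730 ≡ 9 (mod 11).
Since F(a, b, c) ≡ 9 ≠ 0 (mod 11), P does NOT lie on the curve.


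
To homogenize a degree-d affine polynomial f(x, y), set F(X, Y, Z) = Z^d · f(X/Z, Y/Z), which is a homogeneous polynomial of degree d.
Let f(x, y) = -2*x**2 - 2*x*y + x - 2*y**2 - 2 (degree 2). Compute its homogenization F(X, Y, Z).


F(X, Y, Z) = -2*X**2 - 2*X*Y + X*Z - 2*Y**2 - 2*Z**2

deg(f) = 2.
Substitute x = X/Z, y = Y/Z into f, then multiply by Z^2.
  monomial -2·x^2·y^0 ↦ -2·X^2·Y^0·Z^0.
  monomial -2·x^1·y^1 ↦ -2·X^1·Y^1·Z^0.
  monomial 1·x^1·y^0 ↦ 1·X^1·Y^0·Z^1.
  monomial -2·x^0·y^2 ↦ -2·X^0·Y^2·Z^0.
  monomial -2·x^0·y^0 ↦ -2·X^0·Y^0·Z^2.
Collecting: F(X, Y, Z) = -2*X**2 - 2*X*Y + X*Z - 2*Y**2 - 2*Z**2.


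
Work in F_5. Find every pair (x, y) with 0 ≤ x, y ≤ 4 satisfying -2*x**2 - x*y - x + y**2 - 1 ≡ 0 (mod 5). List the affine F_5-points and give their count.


Affine F_5-points: {(0, 1), (0, 4), (4, 1), (4, 3)}; count = 4.

For each of the 25 pairs (x, y) ∈ F_5², evaluate f(x, y) mod 5. Record the zeros.
  x = 0: [0↦4, 1↦0, 2↦3, 3↦3, 4↦0]  zeros at y ∈ {1, 4}
  x = 1: [0↦1, 1↦1, 2↦3, 3↦2, 4↦3]  zeros at y ∈ ∅
  x = 2: [0↦4, 1↦3, 2↦4, 3↦2, 4↦2]  zeros at y ∈ ∅
  x = 3: [0↦3, 1↦1, 2↦1, 3↦3, 4↦2]  zeros at y ∈ ∅
  x = 4: [0↦3, 1↦0, 2↦4, 3↦0, 4↦3]  zeros at y ∈ {1, 3}
Collecting zeros: affine points = {(0, 1), (0, 4), (4, 1), (4, 3)}.
Total count |C(F_5)_aff| = 4.


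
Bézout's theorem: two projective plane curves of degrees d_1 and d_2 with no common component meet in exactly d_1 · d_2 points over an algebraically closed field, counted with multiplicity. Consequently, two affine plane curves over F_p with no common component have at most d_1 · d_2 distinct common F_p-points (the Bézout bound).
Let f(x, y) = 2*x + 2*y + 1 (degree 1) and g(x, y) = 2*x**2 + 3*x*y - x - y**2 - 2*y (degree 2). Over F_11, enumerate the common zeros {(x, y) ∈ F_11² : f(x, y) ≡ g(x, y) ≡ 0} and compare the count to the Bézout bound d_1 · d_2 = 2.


Common zeros: {(1, 4)}; count = 1; Bézout bound = 2.

deg(f) = 1, deg(g) = 2, so Bézout bound = 2.
Scan x ∈ F_11. For each x, list the y ∈ F_11 with f(x, y) ≡ 0 and those with g(x, y) ≡ 0 (mod 11); the common zeros in that column are the intersection.
  x = 0: f ≡ 0 at y ∈ {5}; g ≡ 0 at y ∈ {0, 9}; common: ∅.
  x = 1: f ≡ 0 at y ∈ {4}; g ≡ 0 at y ∈ {4, 8}; common: {4}.
  x = 2: f ≡ 0 at y ∈ {3}; g ≡ 0 at y ∈ ∅; common: ∅.
  x = 3: f ≡ 0 at y ∈ {2}; g ≡ 0 at y ∈ ∅; common: ∅.
  x = 4: f ≡ 0 at y ∈ {1}; g ≡ 0 at y ∈ {2, 8}; common: ∅.
  x = 5: f ≡ 0 at y ∈ {0}; g ≡ 0 at y ∈ ∅; common: ∅.
  x = 6: f ≡ 0 at y ∈ {10}; g ≡ 0 at y ∈ {0, 5}; common: ∅.
  x = 7: f ≡ 0 at y ∈ {9}; g ≡ 0 at y ∈ ∅; common: ∅.
  x = 8: f ≡ 0 at y ∈ {8}; g ≡ 0 at y ∈ ∅; common: ∅.
  x = 9: f ≡ 0 at y ∈ {7}; g ≡ 0 at y ∈ {5, 9}; common: ∅.
  x = 10: f ≡ 0 at y ∈ {6}; g ≡ 0 at y ∈ {2, 4}; common: ∅.
Collecting: common zeros = {(1, 4)}, so the count is 1.
Comparison with the Bézout bound: 1 ≤ 2 = deg(f)·deg(g), as expected for curves with no common component (the affine F_11-count falls short of the bound because intersections may lie at infinity, over extension fields, or carry multiplicity).


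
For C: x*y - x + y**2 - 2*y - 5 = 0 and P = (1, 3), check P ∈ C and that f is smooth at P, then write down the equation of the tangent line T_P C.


Tangent line at P: 2*x + 5*y - 17 = 0.

Step 1: f(1, 3) = 0, so P lies on C.
Step 2: partial derivatives
  f_x(x, y) = y - 1, f_y(x, y) = x + 2*y - 2.
  f_x(P) = 2, f_y(P) = 5 (gradient nonzero, so P is smooth).
Step 3: tangent line at P: 2·(x − 1) + 5·(y − 3) = 0.
Expanding: 2*x + 5*y - 17 = 0.


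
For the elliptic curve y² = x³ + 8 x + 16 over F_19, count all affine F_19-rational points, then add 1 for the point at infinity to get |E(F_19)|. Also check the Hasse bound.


Affine points = {(0, 4), (0, 15), (1, 5), (1, 14), (4, 6), (4, 13), (7, 4), (7, 15), (9, 0), (12, 4), (12, 15), (17, 7), (17, 12), (18, 8), (18, 11)}; affine count = 15; |E(F_19)| = 16.

Discriminant check: Δ ∝ 4a³ + 27b² = 4·8³ + 27·16² = 4·512 + 27·256 ≡ 11 (mod 19). Nonzero ⇒ E is nonsingular.
For each x ∈ F_19, compute rhs = x³ + 8·x + 16 mod 19, then count y ∈ F_19 with y² ≡ rhs.
  x = 0: rhs = 16, matching y values: 4, 15 (2 points).
  x = 1: rhs = 6, matching y values: 5, 14 (2 points).
  x = 2: rhs = 2, matching y values: none (0 points).
  x = 3: rhs = 10, matching y values: none (0 points).
  x = 4: rhs = 17, matching y values: 6, 13 (2 points).
  x = 5: rhs = 10, matching y values: none (0 points).
  x = 6: rhs = 14, matching y values: none (0 points).
  x = 7: rhs = 16, matching y values: 4, 15 (2 points).
  x = 8: rhs = 3, matching y values: none (0 points).
  x = 9: rhs = 0, matching y values: 0 (1 points).
  x = 10: rhs = 13, matching y values: none (0 points).
  x = 11: rhs = 10, matching y values: none (0 points).
  x = 12: rhs = 16, matching y values: 4, 15 (2 points).
  x = 13: rhs = 18, matching y values: none (0 points).
  x = 14: rhs = 3, matching y values: none (0 points).
  x = 15: rhs = 15, matching y values: none (0 points).
  x = 16: rhs = 3, matching y values: none (0 points).
  x = 17: rhs = 11, matching y values: 7, 12 (2 points).
  x = 18: rhs = 7, matching y values: 8, 11 (2 points).
Total affine count: 15.
Full point count |E(F_19)| = 15 + 1 = 16.
Hasse bound: |16 − (19+1)| = |-4| = 4 ≤ 2√19 ≈ 8.7178 ✓.


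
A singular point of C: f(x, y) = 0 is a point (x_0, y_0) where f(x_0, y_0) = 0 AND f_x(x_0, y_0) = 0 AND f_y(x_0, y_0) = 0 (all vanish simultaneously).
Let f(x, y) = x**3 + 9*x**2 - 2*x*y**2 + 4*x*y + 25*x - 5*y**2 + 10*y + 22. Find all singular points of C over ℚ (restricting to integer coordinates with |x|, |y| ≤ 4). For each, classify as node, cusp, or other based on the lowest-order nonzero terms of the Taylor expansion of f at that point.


Singular points: {(-3, 1)}; classification: cusp.

Compute partial derivatives:
  f_x = 3*x**2 + 18*x - 2*y**2 + 4*y + 25.
  f_y = -4*x*y + 4*x - 10*y + 10.
Scan x_0 ∈ {−4, ..., 4}. For each x_0, f_y(x_0, y) is a polynomial in y; find its integer roots y ∈ {−4, ..., 4}, then test f_x and f at those candidates.
  x = -4: f_y(-4, y) = 6*y - 6; vanishes at y ∈ {1}. (-4, 1): f_x = 3 ≠ 0.
  x = -3: f_y(-3, y) = 2*y - 2; vanishes at y ∈ {1}. (-3, 1): f_x = 0, f = 0 — SINGULAR.
  x = -2: f_y(-2, y) = 2 - 2*y; vanishes at y ∈ {1}. (-2, 1): f_x = 3 ≠ 0.
  x = -1: f_y(-1, y) = 6 - 6*y; vanishes at y ∈ {1}. (-1, 1): f_x = 12 ≠ 0.
  x = 0: f_y(0, y) = 10 - 10*y; vanishes at y ∈ {1}. (0, 1): f_x = 27 ≠ 0.
  x = 1: f_y(1, y) = 14 - 14*y; vanishes at y ∈ {1}. (1, 1): f_x = 48 ≠ 0.
  x = 2: f_y(2, y) = 18 - 18*y; vanishes at y ∈ {1}. (2, 1): f_x = 75 ≠ 0.
  x = 3: f_y(3, y) = 22 - 22*y; vanishes at y ∈ {1}. (3, 1): f_x = 108 ≠ 0.
  x = 4: f_y(4, y) = 26 - 26*y; vanishes at y ∈ {1}. (4, 1): f_x = 147 ≠ 0.
Only singular point on the grid: (-3, 1).
Classify: substitute x = -3 + u, y = 1 + v and expand: f = u**3 - 2*u*v**2 + v**2.
No constant or linear terms (consistent with a singular point). Quadratic part: v**2. Cubic part: u**3 - 2*u*v**2.
The quadratic part v**2 is a perfect square, so there is a single (double) tangent line v = 0, i.e. y = 1. Restricting the cubic part to that line (v = 0) leaves u**3 ≠ 0, so f is not divisible by v and the branch is v² ≈ -u**3 to lowest order — this is a cusp.
Classification: cusp.


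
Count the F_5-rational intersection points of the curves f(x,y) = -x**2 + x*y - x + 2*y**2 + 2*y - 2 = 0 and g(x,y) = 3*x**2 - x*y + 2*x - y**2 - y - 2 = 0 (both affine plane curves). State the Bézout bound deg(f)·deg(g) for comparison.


Common zeros: {(1, 2)}; count = 1; Bézout bound = 4.

deg(f) = 2, deg(g) = 2, so Bézout bound = 4.
Scan x ∈ F_5. For each x, list the y ∈ F_5 with f(x, y) ≡ 0 and those with g(x, y) ≡ 0 (mod 5); the common zeros in that column are the intersection.
  x = 0: f ≡ 0 at y ∈ {2}; g ≡ 0 at y ∈ ∅; common: ∅.
  x = 1: f ≡ 0 at y ∈ {2, 4}; g ≡ 0 at y ∈ {1, 2}; common: {2}.
  x = 2: f ≡ 0 at y ∈ {4}; g ≡ 0 at y ∈ {1}; common: ∅.
  x = 3: f ≡ 0 at y ∈ ∅; g ≡ 0 at y ∈ {3}; common: ∅.
  x = 4: f ≡ 0 at y ∈ ∅; g ≡ 0 at y ∈ {2, 3}; common: ∅.
Collecting: common zeros = {(1, 2)}, so the count is 1.
Comparison with the Bézout bound: 1 ≤ 4 = deg(f)·deg(g), as expected for curves with no common component (the affine F_5-count falls short of the bound because intersections may lie at infinity, over extension fields, or carry multiplicity).


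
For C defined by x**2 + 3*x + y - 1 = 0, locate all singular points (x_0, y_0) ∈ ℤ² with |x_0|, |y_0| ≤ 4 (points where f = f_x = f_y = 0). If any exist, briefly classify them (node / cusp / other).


No singular points in the scanned grid; C is smooth there.

Compute partial derivatives:
  f_x = 2*x + 3.
  f_y = 1.
f_y = 1 is a nonzero constant, so f_y never vanishes: no point (x, y) can satisfy f = f_x = f_y = 0. In particular no (x, y) ∈ {−4, ..., 4}² is singular; the curve is smooth.


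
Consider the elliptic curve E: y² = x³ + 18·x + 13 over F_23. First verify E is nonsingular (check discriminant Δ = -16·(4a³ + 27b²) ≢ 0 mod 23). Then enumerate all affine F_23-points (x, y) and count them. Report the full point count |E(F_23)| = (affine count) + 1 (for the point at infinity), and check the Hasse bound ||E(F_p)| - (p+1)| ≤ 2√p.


Affine points = {(0, 6), (0, 17), (1, 3), (1, 20), (3, 5), (3, 18), (8, 5), (8, 18), (11, 1), (11, 22), (12, 5), (12, 18), (13, 11), (13, 12), (15, 1), (15, 22), (16, 2), (16, 21), (20, 1), (20, 22)}; affine count = 20; |E(F_23)| = 21.

Discriminant check: Δ ∝ 4a³ + 27b² = 4·18³ + 27·13² = 4·5832 + 27·169 ≡ 15 (mod 23). Nonzero ⇒ E is nonsingular.
For each x ∈ F_23, compute rhs = x³ + 18·x + 13 mod 23, then count y ∈ F_23 with y² ≡ rhs.
  x = 0: rhs = 13, matching y values: 6, 17 (2 points).
  x = 1: rhs = 9, matching y values: 3, 20 (2 points).
  x = 2: rhs = 11, matching y values: none (0 points).
  x = 3: rhs = 2, matching y values: 5, 18 (2 points).
  x = 4: rhs = 11, matching y values: none (0 points).
  x = 5: rhs = 21, matching y values: none (0 points).
  x = 6: rhs = 15, matching y values: none (0 points).
  x = 7: rhs = 22, matching y values: none (0 points).
  x = 8: rhs = 2, matching y values: 5, 18 (2 points).
  x = 9: rhs = 7, matching y values: none (0 points).
  x = 10: rhs = 20, matching y values: none (0 points).
  x = 11: rhs = 1, matching y values: 1, 22 (2 points).
  x = 12: rhs = 2, matching y values: 5, 18 (2 points).
  x = 13: rhs = 6, matching y values: 11, 12 (2 points).
  x = 14: rhs = 19, matching y values: none (0 points).
  x = 15: rhs = 1, matching y values: 1, 22 (2 points).
  x = 16: rhs = 4, matching y values: 2, 21 (2 points).
  x = 17: rhs = 11, matching y values: none (0 points).
  x = 18: rhs = 5, matching y values: none (0 points).
  x = 19: rhs = 15, matching y values: none (0 points).
  x = 20: rhs = 1, matching y values: 1, 22 (2 points).
  x = 21: rhs = 15, matching y values: none (0 points).
  x = 22: rhs = 17, matching y values: none (0 points).
Total affine count: 20.
Full point count |E(F_23)| = 20 + 1 = 21.
Hasse bound: |21 − (23+1)| = |-3| = 3 ≤ 2√23 ≈ 9.5917 ✓.
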